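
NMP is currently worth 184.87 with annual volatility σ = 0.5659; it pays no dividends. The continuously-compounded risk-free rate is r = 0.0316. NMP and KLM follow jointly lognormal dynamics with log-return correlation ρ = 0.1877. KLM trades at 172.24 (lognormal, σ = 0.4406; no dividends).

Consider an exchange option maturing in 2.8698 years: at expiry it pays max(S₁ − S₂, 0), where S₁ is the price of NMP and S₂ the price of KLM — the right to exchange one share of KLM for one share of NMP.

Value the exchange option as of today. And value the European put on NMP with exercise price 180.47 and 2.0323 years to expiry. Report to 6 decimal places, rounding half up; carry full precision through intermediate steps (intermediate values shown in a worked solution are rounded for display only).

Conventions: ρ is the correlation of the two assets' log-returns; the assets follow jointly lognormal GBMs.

σ_eff = √(σ₁² + σ₂² − 2ρσ₁σ₂) = √(0.5659² + 0.4406² − 2·0.1877·0.5659·0.4406) = 0.648668
d₁ = (ln(S₁/S₂) + (q₂ − q₁ + σ_eff²/2)T) / (σ_eff√T) = (ln(184.87/172.24) + (0.0 − 0.0 + 0.210385)·2.8698) / 1.098876 = 0.613835
d₂ = d₁ − σ_eff√T = 0.613835 − 1.098876 = -0.485041
N(d₁) = 0.730338,  N(d₂) = 0.313824
V = S₁·e^{−q₁T}·N(d₁) − S₂·e^{−q₂T}·N(d₂) = 135.017524 − 54.052981 = 80.964543
[vanilla: NMP put K=180.47]
σ√T = 0.5659·√2.0323 = 0.806740
d₁ = (ln(S/K) + (r+σ²/2)T) / (σ√T) = (ln(184.87/180.47) + (0.0316+0.5659²/2)·2.0323) / 0.806740 = (0.024088 + 0.389635) / 0.806740 = 0.512834
d₂ = d₁ − σ√T = 0.512834 − 0.806740 = -0.293906
e^{−rT} = 0.937798
N(−d₁) = 0.304034,  N(−d₂) = 0.615585
price = K·e^{−rT}·N(−d₂) − S·N(−d₁) = 104.184342 − 56.206713 = 47.977629

exchange price = 80.964543
price(NMP put K=180.47) = 47.977629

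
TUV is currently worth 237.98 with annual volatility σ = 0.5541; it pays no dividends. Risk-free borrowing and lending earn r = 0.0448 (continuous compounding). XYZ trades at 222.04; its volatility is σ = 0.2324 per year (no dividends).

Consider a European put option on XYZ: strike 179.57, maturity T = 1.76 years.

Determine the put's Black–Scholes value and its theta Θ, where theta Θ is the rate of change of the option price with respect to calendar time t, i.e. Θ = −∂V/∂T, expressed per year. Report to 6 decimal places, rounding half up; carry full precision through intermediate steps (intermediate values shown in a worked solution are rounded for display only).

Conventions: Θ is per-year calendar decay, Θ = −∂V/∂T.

σ√T = 0.2324·√1.76 = 0.308313
d₁ = (ln(S/K) + (r+σ²/2)T) / (σ√T) = (ln(222.04/179.57) + (0.0448+0.2324²/2)·1.76) / 0.308313 = (0.212292 + 0.126377) / 0.308313 = 1.098457
d₂ = d₁ − σ√T = 1.098457 − 0.308313 = 0.790143
e^{−rT} = 0.924180
N(−d₁) = 0.136003,  N(−d₂) = 0.214722
Put price V = K·e^{−rT}·N(−d₂) − S·N(−d₁) = 35.634204 − 30.197997 = 5.436206
φ(d₁) = (1/√(2π))·e^{−d₁²/2} = 0.218222
Θ = −S·φ(d₁)·σ/(2√T) + r·K·e^{−rT}·N(−d₂) = −4.244041 + 1.596412 = -2.647629

price = 5.436206
Θ = -2.647629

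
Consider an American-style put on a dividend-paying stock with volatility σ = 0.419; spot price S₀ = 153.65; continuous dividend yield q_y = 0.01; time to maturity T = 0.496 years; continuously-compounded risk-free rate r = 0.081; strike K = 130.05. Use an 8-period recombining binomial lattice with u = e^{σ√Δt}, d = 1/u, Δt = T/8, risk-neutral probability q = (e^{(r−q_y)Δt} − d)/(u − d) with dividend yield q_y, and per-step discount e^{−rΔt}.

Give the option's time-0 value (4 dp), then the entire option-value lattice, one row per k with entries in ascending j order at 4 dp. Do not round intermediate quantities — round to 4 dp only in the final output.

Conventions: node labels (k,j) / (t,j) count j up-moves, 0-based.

Δt=0.06200, u=1.10997, d=0.90093, q=0.49505, disc=e^(-rΔt)=0.99499
k=8 terminal: V=max(K-S,0) → 63.3613 47.8877 28.8239 5.3368 0.0000 0.0000 0.0000 0.0000 0.0000
k=7: j=0 S=74.0223 intr=56.0277 cont=55.4221 V=56.0277[EX]; j=1 S=91.1974 intr=38.8526 cont=38.2576 V=38.8526[EX]; j=2 S=112.3576 intr=17.6924 cont=17.1105 V=17.6924[EX]; j=3 S=138.4276 intr=0.0000 cont=2.6813 V=2.6813[hold]; j=4 S=170.5464 intr=0.0000 cont=0.0000 V=0.0000[hold]; j=5 S=210.1177 intr=0.0000 cont=0.0000 V=0.0000[hold]; j=6 S=258.8705 intr=0.0000 cont=0.0000 V=0.0000[hold]; j=7 S=318.9353 intr=0.0000 cont=0.0000 V=0.0000[hold]
k=6: j=0 S=82.1623 intr=47.8877 cont=47.2872 V=47.8877[EX]; j=1 S=101.2261 intr=28.8239 cont=28.2352 V=28.8239[EX]; j=2 S=124.7132 intr=5.3368 cont=10.2098 V=10.2098[hold]; j=3 S=153.6500 intr=0.0000 cont=1.3472 V=1.3472[hold]; j=4 S=189.3009 intr=0.0000 cont=0.0000 V=0.0000[hold]; j=5 S=233.2237 intr=0.0000 cont=0.0000 V=0.0000[hold]; j=6 S=287.3377 intr=0.0000 cont=0.0000 V=0.0000[hold]
k=5: j=0 S=91.1974 intr=38.8526 cont=38.2576 V=38.8526[EX]; j=1 S=112.3576 intr=17.6924 cont=19.5108 V=19.5108[hold]; j=2 S=138.4276 intr=0.0000 cont=5.7932 V=5.7932[hold]; j=3 S=170.5464 intr=0.0000 cont=0.6768 V=0.6768[hold]; j=4 S=210.1177 intr=0.0000 cont=0.0000 V=0.0000[hold]; j=5 S=258.8705 intr=0.0000 cont=0.0000 V=0.0000[hold]
k=4: j=0 S=101.2261 intr=28.8239 cont=29.1309 V=29.1309[hold]; j=1 S=124.7132 intr=5.3368 cont=12.6563 V=12.6563[hold]; j=2 S=153.6500 intr=0.0000 cont=3.2441 V=3.2441[hold]; j=3 S=189.3009 intr=0.0000 cont=0.3401 V=0.3401[hold]; j=4 S=233.2237 intr=0.0000 cont=0.0000 V=0.0000[hold]
k=3: j=0 S=112.3576 intr=17.6924 cont=20.8701 V=20.8701[hold]; j=1 S=138.4276 intr=0.0000 cont=7.9567 V=7.9567[hold]; j=2 S=170.5464 intr=0.0000 cont=1.7974 V=1.7974[hold]; j=3 S=210.1177 intr=0.0000 cont=0.1709 V=0.1709[hold]
k=2: j=0 S=124.7132 intr=5.3368 cont=14.4049 V=14.4049[hold]; j=1 S=153.6500 intr=0.0000 cont=4.8830 V=4.8830[hold]; j=2 S=189.3009 intr=0.0000 cont=0.9872 V=0.9872[hold]
k=1: j=0 S=138.4276 intr=0.0000 cont=9.6426 V=9.6426[hold]; j=1 S=170.5464 intr=0.0000 cont=2.9396 V=2.9396[hold]
k=0: j=0 S=153.6500 intr=0.0000 cont=6.2926 V=6.2926[hold]

price = 6.2926
tree:
6.2926
9.6426 2.9396
14.4049 4.8830 0.9872
20.8701 7.9567 1.7974 0.1709
29.1309 12.6563 3.2441 0.3401 0.0000
38.8526 19.5108 5.7932 0.6768 0.0000 0.0000
47.8877 28.8239 10.2098 1.3472 0.0000 0.0000 0.0000
56.0277 38.8526 17.6924 2.6813 0.0000 0.0000 0.0000 0.0000
63.3613 47.8877 28.8239 5.3368 0.0000 0.0000 0.0000 0.0000 0.0000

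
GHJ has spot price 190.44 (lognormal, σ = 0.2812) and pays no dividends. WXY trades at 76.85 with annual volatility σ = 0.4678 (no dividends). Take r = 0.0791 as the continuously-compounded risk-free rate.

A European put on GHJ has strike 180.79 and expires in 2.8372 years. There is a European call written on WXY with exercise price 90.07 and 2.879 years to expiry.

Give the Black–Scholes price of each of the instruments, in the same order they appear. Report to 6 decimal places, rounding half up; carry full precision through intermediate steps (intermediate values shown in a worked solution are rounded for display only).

price(GHJ put K=180.79) = 13.405685
price(WXY call K=90.07) = 25.564641

[GHJ put K=180.79]
σ√T = 0.2812·√2.8372 = 0.473653
d₁ = (ln(S/K) + (r+σ²/2)T) / (σ√T) = (ln(190.44/180.79) + (0.0791+0.2812²/2)·2.8372) / 0.473653 = (0.052001 + 0.336596) / 0.473653 = 0.820426
d₂ = d₁ − σ√T = 0.820426 − 0.473653 = 0.346773
e^{−rT} = 0.798977
N(−d₁) = 0.205987,  N(−d₂) = 0.364381
price = K·e^{−rT}·N(−d₂) − S·N(−d₁) = 52.633793 − 39.228107 = 13.405685
[WXY call K=90.07]
σ√T = 0.4678·√2.879 = 0.793745
d₁ = (ln(S/K) + (r+σ²/2)T) / (σ√T) = (ln(76.85/90.07) + (0.0791+0.4678²/2)·2.879) / 0.793745 = (-0.158732 + 0.542745) / 0.793745 = 0.483799
d₂ = d₁ − σ√T = 0.483799 − 0.793745 = -0.309946
e^{−rT} = 0.796340
N(d₁) = 0.685736,  N(d₂) = 0.378301
price = S·N(d₁) − K·e^{−rT}·N(d₂) = 52.698784 − 27.134142 = 25.564641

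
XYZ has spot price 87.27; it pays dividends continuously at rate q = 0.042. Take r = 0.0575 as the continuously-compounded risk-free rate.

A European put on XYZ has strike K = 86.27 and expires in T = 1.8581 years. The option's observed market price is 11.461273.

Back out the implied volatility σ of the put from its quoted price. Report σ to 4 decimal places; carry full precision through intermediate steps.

At σ = 0.3042 the Black–Scholes value reproduces the quote:
σ√T = 0.3042·√1.8581 = 0.414662
d₁ = (ln(S/K) + (r−q+σ²/2)T) / (σ√T) = (ln(87.27/86.27) + (0.0575−0.042+0.3042²/2)·1.8581) / 0.414662 = (0.011525 + 0.114773) / 0.414662 = 0.304580
d₂ = d₁ − σ√T = 0.304580 − 0.414662 = -0.110082
e^{−rT} = 0.898669
e^{−qT} = 0.924927
N(−d₁) = 0.380343,  N(−d₂) = 0.543828
V = K·e^{−rT}·N(−d₂) − S·e^{−qT}·N(−d₁) = 42.161963 − 30.700690 = 11.461273 (the quoted price), and the Black–Scholes price is strictly increasing in σ, so σ is unique

sigma = 0.3042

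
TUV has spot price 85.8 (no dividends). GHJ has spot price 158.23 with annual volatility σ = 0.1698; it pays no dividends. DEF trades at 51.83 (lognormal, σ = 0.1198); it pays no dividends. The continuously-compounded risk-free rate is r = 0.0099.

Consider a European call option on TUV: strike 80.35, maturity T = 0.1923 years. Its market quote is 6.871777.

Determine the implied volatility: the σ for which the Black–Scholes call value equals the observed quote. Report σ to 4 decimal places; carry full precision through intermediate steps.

sigma = 0.2310

At σ = 0.2310 the Black–Scholes value reproduces the quote:
σ√T = 0.231·√0.1923 = 0.101298
d₁ = (ln(S/K) + (r+σ²/2)T) / (σ√T) = (ln(85.8/80.35) + (0.0099+0.231²/2)·0.1923) / 0.101298 = (0.065627 + 0.007034) / 0.101298 = 0.717302
d₂ = d₁ − σ√T = 0.717302 − 0.101298 = 0.616003
e^{−rT} = 0.998098
N(d₁) = 0.763406,  N(d₂) = 0.731054
V = S·N(d₁) − K·e^{−rT}·N(d₂) = 65.500234 − 58.628457 = 6.871777 (equal to the quote); since ∂V/∂σ > 0 for all σ, the implied volatility is unique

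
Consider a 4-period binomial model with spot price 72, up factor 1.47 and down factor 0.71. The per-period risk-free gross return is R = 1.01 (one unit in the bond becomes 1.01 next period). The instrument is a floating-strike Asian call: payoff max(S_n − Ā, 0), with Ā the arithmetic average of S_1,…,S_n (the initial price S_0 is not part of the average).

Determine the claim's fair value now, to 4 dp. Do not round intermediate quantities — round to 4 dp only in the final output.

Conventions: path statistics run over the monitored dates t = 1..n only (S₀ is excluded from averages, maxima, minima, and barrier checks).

Set p* = 0.3947 (from d < R < u); the path-dependent value is the discounted p*-expectation over all price paths.
Enumerate all 2^4 = 16 price paths (U = up ×1.47, D = down ×0.71); each path with k up-moves has probability p*^k·(1−p*)^(4−k).
DDDD: Ā=32.8703, payoff=0.0000, prob=0.134208
UDDD: Ā=68.0554, payoff=0.0000, prob=0.087527
DUDD: Ā=54.3754, payoff=0.0000, prob=0.087527
UUDD: Ā=112.5801, payoff=0.0000, prob=0.057083
DDUD: Ā=44.6626, payoff=0.0000, prob=0.087527
UDUD: Ā=92.4705, payoff=0.0000, prob=0.057083
DUUD: Ā=78.7905, payoff=0.0000, prob=0.057083
UUUD: Ā=163.1296, payoff=0.0000, prob=0.037228
DDDU: Ā=37.7665, payoff=0.1148, prob=0.087527
UDDU: Ā=78.1927, payoff=0.2376, prob=0.057083
DUDU: Ā=64.5127, payoff=13.9176, prob=0.057083
UUDU: Ā=133.5685, payoff=28.8154, prob=0.037228
DDUU: Ā=54.7999, payoff=23.6304, prob=0.057083
UDUU: Ā=113.4589, payoff=48.9250, prob=0.037228
DUUU: Ā=99.7789, payoff=62.6050, prob=0.037228
UUUU: Ā=206.5844, payoff=129.6188, prob=0.024279
Price = Σ prob·payoff / R^4 = 10.538714 / 1.040604 = 10.1275

price = 10.1275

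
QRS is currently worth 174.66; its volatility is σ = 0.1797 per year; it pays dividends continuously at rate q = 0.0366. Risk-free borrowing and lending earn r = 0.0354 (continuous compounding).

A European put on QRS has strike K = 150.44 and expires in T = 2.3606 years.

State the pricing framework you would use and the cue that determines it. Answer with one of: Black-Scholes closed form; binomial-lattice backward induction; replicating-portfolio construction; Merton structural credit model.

framework: Black-Scholes closed form

Key observation: the instrument is a plain European put (strike 150.44) on a lognormal asset; the exact continuous-time formula applies directly.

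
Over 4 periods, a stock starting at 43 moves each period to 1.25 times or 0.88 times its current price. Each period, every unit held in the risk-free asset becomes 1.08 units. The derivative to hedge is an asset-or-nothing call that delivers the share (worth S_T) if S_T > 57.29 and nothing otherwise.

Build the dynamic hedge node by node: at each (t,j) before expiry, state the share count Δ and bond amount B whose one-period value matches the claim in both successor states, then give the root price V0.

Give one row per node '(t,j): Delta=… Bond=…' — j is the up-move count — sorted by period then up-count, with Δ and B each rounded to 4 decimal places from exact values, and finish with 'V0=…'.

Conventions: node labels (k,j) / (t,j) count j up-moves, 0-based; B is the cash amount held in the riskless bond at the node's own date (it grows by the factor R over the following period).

(0,0): Delta=1.7300 Bond=-52.0346
(1,0): Delta=1.3223 Bond=-40.7706
(1,1): Delta=1.9740 Bond=-69.3101
(2,0): Delta=0.0000 Bond=0.0000
(2,1): Delta=2.1136 Bond=-81.4597
(2,2): Delta=1.8904 Bond=-69.2408
(3,0): Delta=0.0000 Bond=0.0000
(3,1): Delta=0.0000 Bond=0.0000
(3,2): Delta=3.3784 Bond=-162.7565
(3,3): Delta=1.0000 Bond=0.0000
V0=22.3556

Under the risk-neutral measure, an up-move has probability p* = (R−d)/(u−d) = 0.5405 and values discount at R = 1.08.
Payoffs at expiry: V(4,0)=0.0000, V(4,1)=0.0000, V(4,2)=0.0000, V(4,3)=73.9062, V(4,4)=104.9805
(3,0): S=29.3033. Δ = (V_up−V_dn)/(S_up−S_dn) = (0.0000−0.0000)/(36.6291−25.7869) = 0.0000. V = [p*·0.0000 + (1−p*)·0.0000]/1.08 = 0.0000. B = V − Δ·S = 0.0000.
(3,1): S=41.6240. Δ = (V_up−V_dn)/(S_up−S_dn) = (0.0000−0.0000)/(52.0300−36.6291) = 0.0000. V = [p*·0.0000 + (1−p*)·0.0000]/1.08 = 0.0000. B = V − Δ·S = 0.0000.
(3,2): S=59.1250. Δ = (V_up−V_dn)/(S_up−S_dn) = (73.9062−0.0000)/(73.9062−52.0300) = 3.3784. V = [p*·73.9062 + (1−p*)·0.0000]/1.08 = 36.9901. B = V − Δ·S = -162.7565.
(3,3): S=83.9844. Δ = (V_up−V_dn)/(S_up−S_dn) = (104.9805−73.9062)/(104.9805−73.9062) = 1.0000. V = [p*·104.9805 + (1−p*)·73.9062]/1.08 = 83.9844. B = V − Δ·S = 0.0000.
(2,0): S=33.2992. Δ = (V_up−V_dn)/(S_up−S_dn) = (0.0000−0.0000)/(41.6240−29.3033) = 0.0000. V = [p*·0.0000 + (1−p*)·0.0000]/1.08 = 0.0000. B = V − Δ·S = 0.0000.
(2,1): S=47.3000. Δ = (V_up−V_dn)/(S_up−S_dn) = (36.9901−0.0000)/(59.1250−41.6240) = 2.1136. V = [p*·36.9901 + (1−p*)·0.0000]/1.08 = 18.5136. B = V − Δ·S = -81.4597.
(2,2): S=67.1875. Δ = (V_up−V_dn)/(S_up−S_dn) = (83.9844−36.9901)/(83.9844−59.1250) = 1.8904. V = [p*·83.9844 + (1−p*)·36.9901]/1.08 = 57.7708. B = V − Δ·S = -69.2408.
(1,0): S=37.8400. Δ = (V_up−V_dn)/(S_up−S_dn) = (18.5136−0.0000)/(47.3000−33.2992) = 1.3223. V = [p*·18.5136 + (1−p*)·0.0000]/1.08 = 9.2661. B = V − Δ·S = -40.7706.
(1,1): S=53.7500. Δ = (V_up−V_dn)/(S_up−S_dn) = (57.7708−18.5136)/(67.1875−47.3000) = 1.9740. V = [p*·57.7708 + (1−p*)·18.5136]/1.08 = 36.7904. B = V − Δ·S = -69.3101.
(0,0): S=43.0000. Δ = (V_up−V_dn)/(S_up−S_dn) = (36.7904−9.2661)/(53.7500−37.8400) = 1.7300. V = [p*·36.7904 + (1−p*)·9.2661]/1.08 = 22.3556. B = V − Δ·S = -52.0346.
Sanity check at the root: Δ(0,0)·S0 + B(0,0) reproduces V0 = 22.3556.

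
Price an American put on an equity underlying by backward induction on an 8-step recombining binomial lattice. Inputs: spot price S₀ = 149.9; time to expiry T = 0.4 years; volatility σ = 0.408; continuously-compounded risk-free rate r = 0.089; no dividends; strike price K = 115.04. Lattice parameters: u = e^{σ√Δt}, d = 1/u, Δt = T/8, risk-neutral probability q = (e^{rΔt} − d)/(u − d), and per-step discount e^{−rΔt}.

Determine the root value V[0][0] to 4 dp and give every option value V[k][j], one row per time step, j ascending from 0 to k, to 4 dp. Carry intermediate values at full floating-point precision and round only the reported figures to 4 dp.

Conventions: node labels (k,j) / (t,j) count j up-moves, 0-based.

params: Δt=0.05000 u=1.09552 d=0.91281 q=0.50162 e^(-rΔt)=0.99556
t_8 payoffs: 42.7912 28.3292 10.9723 0.0000 0.0000 0.0000 0.0000 0.0000 0.0000
k=7: node(7,0) S=79.1502 payoff=35.8898 vs cont=35.3790 → 35.8898 [stop]  node(7,1) S=94.9937 payoff=20.0463 vs cont=19.5355 → 20.0463 [stop]  node(7,2) S=114.0086 payoff=1.0314 vs cont=5.4441 → 5.4441 [wait]  node(7,3) S=136.8297 payoff=0.0000 vs cont=0.0000 → 0.0000 [wait]  node(7,4) S=164.2188 payoff=0.0000 vs cont=0.0000 → 0.0000 [wait]  node(7,5) S=197.0905 payoff=0.0000 vs cont=0.0000 → 0.0000 [wait]  node(7,6) S=236.5421 payoff=0.0000 vs cont=0.0000 → 0.0000 [wait]  node(7,7) S=283.8907 payoff=0.0000 vs cont=0.0000 → 0.0000 [wait]
k=6: node(6,0) S=86.7108 payoff=28.3292 vs cont=27.8184 → 28.3292 [stop]  node(6,1) S=104.0677 payoff=10.9723 vs cont=12.6651 → 12.6651 [wait]  node(6,2) S=124.8990 payoff=0.0000 vs cont=2.7012 → 2.7012 [wait]  node(6,3) S=149.9000 payoff=0.0000 vs cont=0.0000 → 0.0000 [wait]  node(6,4) S=179.9055 payoff=0.0000 vs cont=0.0000 → 0.0000 [wait]  node(6,5) S=215.9171 payoff=0.0000 vs cont=0.0000 → 0.0000 [wait]  node(6,6) S=259.1373 payoff=0.0000 vs cont=0.0000 → 0.0000 [wait]
k=5: node(5,0) S=94.9937 payoff=20.0463 vs cont=20.3809 → 20.3809 [wait]  node(5,1) S=114.0086 payoff=1.0314 vs cont=7.6330 → 7.6330 [wait]  node(5,2) S=136.8297 payoff=0.0000 vs cont=1.3403 → 1.3403 [wait]  node(5,3) S=164.2188 payoff=0.0000 vs cont=0.0000 → 0.0000 [wait]  node(5,4) S=197.0905 payoff=0.0000 vs cont=0.0000 → 0.0000 [wait]  node(5,5) S=236.5421 payoff=0.0000 vs cont=0.0000 → 0.0000 [wait]
k=4: node(4,0) S=104.0677 payoff=10.9723 vs cont=13.9242 → 13.9242 [wait]  node(4,1) S=124.8990 payoff=0.0000 vs cont=4.4566 → 4.4566 [wait]  node(4,2) S=149.9000 payoff=0.0000 vs cont=0.6650 → 0.6650 [wait]  node(4,3) S=179.9055 payoff=0.0000 vs cont=0.0000 → 0.0000 [wait]  node(4,4) S=215.9171 payoff=0.0000 vs cont=0.0000 → 0.0000 [wait]
k=3: node(3,0) S=114.0086 payoff=1.0314 vs cont=9.1344 → 9.1344 [wait]  node(3,1) S=136.8297 payoff=0.0000 vs cont=2.5433 → 2.5433 [wait]  node(3,2) S=164.2188 payoff=0.0000 vs cont=0.3300 → 0.3300 [wait]  node(3,3) S=197.0905 payoff=0.0000 vs cont=0.0000 → 0.0000 [wait]
k=2: node(2,0) S=124.8990 payoff=0.0000 vs cont=5.8023 → 5.8023 [wait]  node(2,1) S=149.9000 payoff=0.0000 vs cont=1.4267 → 1.4267 [wait]  node(2,2) S=179.9055 payoff=0.0000 vs cont=0.1637 → 0.1637 [wait]
k=1: node(1,0) S=136.8297 payoff=0.0000 vs cont=3.5914 → 3.5914 [wait]  node(1,1) S=164.2188 payoff=0.0000 vs cont=0.7896 → 0.7896 [wait]
k=0: node(0,0) S=149.9000 payoff=0.0000 vs cont=2.1763 → 2.1763 [wait]

price = 2.1763
tree:
2.1763
3.5914 0.7896
5.8023 1.4267 0.1637
9.1344 2.5433 0.3300 0.0000
13.9242 4.4566 0.6650 0.0000 0.0000
20.3809 7.6330 1.3403 0.0000 0.0000 0.0000
28.3292 12.6651 2.7012 0.0000 0.0000 0.0000 0.0000
35.8898 20.0463 5.4441 0.0000 0.0000 0.0000 0.0000 0.0000
42.7912 28.3292 10.9723 0.0000 0.0000 0.0000 0.0000 0.0000 0.0000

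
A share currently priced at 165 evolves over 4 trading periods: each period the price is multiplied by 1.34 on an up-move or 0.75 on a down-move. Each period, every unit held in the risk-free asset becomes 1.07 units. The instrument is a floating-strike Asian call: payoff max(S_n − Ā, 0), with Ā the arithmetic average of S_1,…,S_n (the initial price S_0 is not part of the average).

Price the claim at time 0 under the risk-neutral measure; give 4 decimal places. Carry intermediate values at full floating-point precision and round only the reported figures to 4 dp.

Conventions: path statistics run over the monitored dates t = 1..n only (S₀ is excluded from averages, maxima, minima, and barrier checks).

price = 25.5376

Under the martingale measure an up-move has probability p* = 0.5424; value the claim as the probability-weighted average of per-path payoffs, discounted 4 periods at R = 1.07.
Enumerate all 2^4 = 16 price paths (U = up ×1.34, D = down ×0.75); each path with k up-moves has probability p*^k·(1−p*)^(4−k).
DDDD: Ā=84.5947, payoff=0.0000, prob=0.043858
UDDD: Ā=151.1426, payoff=0.0000, prob=0.051980
DUDD: Ā=126.8051, payoff=0.0000, prob=0.051980
UUDD: Ā=226.5584, payoff=0.0000, prob=0.061605
DDUD: Ā=108.5520, payoff=0.0000, prob=0.051980
UDUD: Ā=193.9462, payoff=0.0000, prob=0.061605
DUUD: Ā=169.6087, payoff=0.0000, prob=0.061605
UUUD: Ā=303.0341, payoff=0.0000, prob=0.073014
DDDU: Ā=94.8621, payoff=0.0000, prob=0.051980
UDDU: Ā=169.4870, payoff=0.0000, prob=0.061605
DUDU: Ā=145.1495, payoff=21.5047, prob=0.061605
UUDU: Ā=259.3337, payoff=38.4217, prob=0.073014
DDUU: Ā=126.8963, payoff=39.7578, prob=0.061605
UDUU: Ā=226.7215, payoff=71.0339, prob=0.073014
DUUU: Ā=202.3840, payoff=95.3714, prob=0.073014
UUUU: Ā=361.5927, payoff=170.3969, prob=0.086535
Price = Σ prob·payoff / R^4 = 33.474620 / 1.310796 = 25.5376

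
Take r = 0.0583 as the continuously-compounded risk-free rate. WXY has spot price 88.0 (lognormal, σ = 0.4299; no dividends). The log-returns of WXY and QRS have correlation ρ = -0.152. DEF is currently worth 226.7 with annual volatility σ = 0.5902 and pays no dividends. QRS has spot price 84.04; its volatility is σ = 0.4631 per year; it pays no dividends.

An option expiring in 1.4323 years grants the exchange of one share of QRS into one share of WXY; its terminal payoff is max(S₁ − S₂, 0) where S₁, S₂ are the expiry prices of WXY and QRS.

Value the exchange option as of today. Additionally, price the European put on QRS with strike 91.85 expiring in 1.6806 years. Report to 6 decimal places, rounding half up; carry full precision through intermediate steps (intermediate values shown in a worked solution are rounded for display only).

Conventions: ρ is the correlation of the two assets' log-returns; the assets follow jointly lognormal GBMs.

exchange price = 29.124611
price(QRS put K=91.85) = 19.360847

σ_eff = √(σ₁² + σ₂² − 2ρσ₁σ₂) = √(0.4299² + 0.4631² − 2·-0.152·0.4299·0.4631) = 0.678084
d₁ = (ln(S₁/S₂) + (q₂ − q₁ + σ_eff²/2)T) / (σ_eff√T) = (ln(88.0/84.04) + (0.0 − 0.0 + 0.229899)·1.4323) / 0.811522 = 0.462499
d₂ = d₁ − σ_eff√T = 0.462499 − 0.811522 = -0.349023
N(d₁) = 0.678138,  N(d₂) = 0.363536
V = S₁·e^{−q₁T}·N(d₁) − S₂·e^{−q₂T}·N(d₂) = 59.676163 − 30.551552 = 29.124611
[vanilla: QRS put K=91.85]
σ√T = 0.4631·√1.6806 = 0.600353
d₁ = (ln(S/K) + (r+σ²/2)T) / (σ√T) = (ln(84.04/91.85) + (0.0583+0.4631²/2)·1.6806) / 0.600353 = (-0.088864 + 0.278191) / 0.600353 = 0.315359
d₂ = d₁ − σ√T = 0.315359 − 0.600353 = -0.284994
e^{−rT} = 0.906668
N(−d₁) = 0.376244,  N(−d₂) = 0.612176
price = K·e^{−rT}·N(−d₂) − S·N(−d₁) = 50.980423 − 31.619576 = 19.360847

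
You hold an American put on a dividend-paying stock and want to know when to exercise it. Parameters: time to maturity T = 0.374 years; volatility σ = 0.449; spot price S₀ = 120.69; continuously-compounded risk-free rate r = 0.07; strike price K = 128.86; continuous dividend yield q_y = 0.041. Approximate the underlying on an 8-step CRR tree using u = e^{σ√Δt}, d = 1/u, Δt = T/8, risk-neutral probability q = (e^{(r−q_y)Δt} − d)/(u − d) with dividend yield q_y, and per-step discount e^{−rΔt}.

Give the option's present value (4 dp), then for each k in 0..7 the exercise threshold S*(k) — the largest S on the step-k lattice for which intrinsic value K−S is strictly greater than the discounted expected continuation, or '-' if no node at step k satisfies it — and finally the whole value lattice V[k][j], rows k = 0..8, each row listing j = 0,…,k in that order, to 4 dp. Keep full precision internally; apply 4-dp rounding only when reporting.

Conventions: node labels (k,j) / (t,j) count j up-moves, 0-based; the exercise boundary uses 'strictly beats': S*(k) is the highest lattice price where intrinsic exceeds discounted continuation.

params: Δt=0.04675 u=1.10195 d=0.90748 q=0.48272 e^(-rΔt)=0.99673
t_8 payoffs: 73.3495 61.4539 47.0092 29.4690 8.1700 0.0000 0.0000 0.0000 0.0000
t_7: node(7,0) S=61.1698 payoff=67.6902 vs cont=67.3863 → 67.6902 [stop]  node(7,1) S=74.2782 payoff=54.5818 vs cont=54.3031 → 54.5818 [stop]  node(7,2) S=90.1956 payoff=38.6644 vs cont=38.4161 → 38.6644 [stop]  node(7,3) S=109.5240 payoff=19.3360 vs cont=19.1247 → 19.3360 [stop]  node(7,4) S=132.9944 payoff=0.0000 vs cont=4.2123 → 4.2123 [wait]  node(7,5) S=161.4944 payoff=0.0000 vs cont=0.0000 → 0.0000 [wait]  node(7,6) S=196.1017 payoff=0.0000 vs cont=0.0000 → 0.0000 [wait]  node(7,7) S=238.1253 payoff=0.0000 vs cont=0.0000 → 0.0000 [wait]  ⇒ S*(7)=109.5240
t_6: node(6,0) S=67.4061 payoff=61.4539 vs cont=61.1620 → 61.4539 [stop]  node(6,1) S=81.8508 payoff=47.0092 vs cont=46.7449 → 47.0092 [stop]  node(6,2) S=99.3910 payoff=29.4690 vs cont=29.2383 → 29.4690 [stop]  node(6,3) S=120.6900 payoff=8.1700 vs cont=11.9961 → 11.9961 [wait]  node(6,4) S=146.5532 payoff=0.0000 vs cont=2.1718 → 2.1718 [wait]  node(6,5) S=177.9588 payoff=0.0000 vs cont=0.0000 → 0.0000 [wait]  node(6,6) S=216.0944 payoff=0.0000 vs cont=0.0000 → 0.0000 [wait]  ⇒ S*(6)=99.3910
t_5: node(5,0) S=74.2782 payoff=54.5818 vs cont=54.3031 → 54.5818 [stop]  node(5,1) S=90.1956 payoff=38.6644 vs cont=38.4161 → 38.6644 [stop]  node(5,2) S=109.5240 payoff=19.3360 vs cont=20.9657 → 20.9657 [wait]  node(5,3) S=132.9944 payoff=0.0000 vs cont=7.2300 → 7.2300 [wait]  node(5,4) S=161.4944 payoff=0.0000 vs cont=1.1198 → 1.1198 [wait]  node(5,5) S=196.1017 payoff=0.0000 vs cont=0.0000 → 0.0000 [wait]  ⇒ S*(5)=90.1956
t_4: node(4,0) S=81.8508 payoff=47.0092 vs cont=46.7449 → 47.0092 [stop]  node(4,1) S=99.3910 payoff=29.4690 vs cont=30.0224 → 30.0224 [wait]  node(4,2) S=120.6900 payoff=8.1700 vs cont=14.2883 → 14.2883 [wait]  node(4,3) S=146.5532 payoff=0.0000 vs cont=4.2664 → 4.2664 [wait]  node(4,4) S=177.9588 payoff=0.0000 vs cont=0.5773 → 0.5773 [wait]  ⇒ S*(4)=81.8508
t_3: node(3,0) S=90.1956 payoff=38.6644 vs cont=38.6824 → 38.6824 [wait]  node(3,1) S=109.5240 payoff=19.3360 vs cont=22.3539 → 22.3539 [wait]  node(3,2) S=132.9944 payoff=0.0000 vs cont=9.4196 → 9.4196 [wait]  node(3,3) S=161.4944 payoff=0.0000 vs cont=2.4775 → 2.4775 [wait]  ⇒ S*(3)=-
t_2: node(2,0) S=99.3910 payoff=29.4690 vs cont=30.6996 → 30.6996 [wait]  node(2,1) S=120.6900 payoff=8.1700 vs cont=16.0575 → 16.0575 [wait]  node(2,2) S=146.5532 payoff=0.0000 vs cont=6.0486 → 6.0486 [wait]  ⇒ S*(2)=-
t_1: node(1,0) S=109.5240 payoff=19.3360 vs cont=23.5543 → 23.5543 [wait]  node(1,1) S=132.9944 payoff=0.0000 vs cont=11.1893 → 11.1893 [wait]  ⇒ S*(1)=-
t_0: node(0,0) S=120.6900 payoff=8.1700 vs cont=17.5280 → 17.5280 [wait]  ⇒ S*(0)=-

price = 17.5280
boundary = - - - - 81.8508 90.1956 99.3910 109.5240
tree:
17.5280
23.5543 11.1893
30.6996 16.0575 6.0486
38.6824 22.3539 9.4196 2.4775
47.0092 30.0224 14.2883 4.2664 0.5773
54.5818 38.6644 20.9657 7.2300 1.1198 0.0000
61.4539 47.0092 29.4690 11.9961 2.1718 0.0000 0.0000
67.6902 54.5818 38.6644 19.3360 4.2123 0.0000 0.0000 0.0000
73.3495 61.4539 47.0092 29.4690 8.1700 0.0000 0.0000 0.0000 0.0000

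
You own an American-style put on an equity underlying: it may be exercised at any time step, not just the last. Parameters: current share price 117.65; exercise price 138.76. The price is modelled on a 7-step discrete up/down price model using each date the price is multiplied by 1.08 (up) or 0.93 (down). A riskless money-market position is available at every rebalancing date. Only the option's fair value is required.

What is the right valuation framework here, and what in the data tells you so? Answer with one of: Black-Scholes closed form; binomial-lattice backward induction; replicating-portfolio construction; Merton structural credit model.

framework: binomial-lattice backward induction

Key observation: early exercise of the strike-138.76 put must be checked at each of the 7 dates (spot 117.65), which forces a node-by-node comparison of intrinsic and continuation value backward from expiry.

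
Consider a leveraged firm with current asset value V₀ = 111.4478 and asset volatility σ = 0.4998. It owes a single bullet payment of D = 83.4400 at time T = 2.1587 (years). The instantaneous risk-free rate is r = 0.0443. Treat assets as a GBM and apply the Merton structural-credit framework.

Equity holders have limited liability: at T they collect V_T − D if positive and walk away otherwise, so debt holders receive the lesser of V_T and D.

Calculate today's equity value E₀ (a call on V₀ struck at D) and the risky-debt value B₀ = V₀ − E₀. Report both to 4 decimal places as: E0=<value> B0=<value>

E0=48.0314 B0=63.4164

Equity is a call on the firm's assets struck at D = 83.4400:
d₁ = [ln(V₀/D) + (r + σ²/2)T] / (σ√T)
   = [ln(111.4478/83.4400) + (0.0443 + 0.5·0.4998²)·2.1587] / (0.4998·√2.1587)
   = [0.289429 + 0.365252] / 0.734332 = 0.891532
d₂ = d₁ − σ√T = 0.891532 − 0.734332 = 0.157200
N(d₁) = 0.813678,  N(d₂) = 0.562457,  e^(−rT) = 0.908800
E₀ = V₀·N(d₁) − D·e^(−rT)·N(d₂)
   = 111.4478·0.813678 − 83.4400·0.908800·0.562457 = 48.031416
B₀ = V₀ − E₀ = 111.4478 − 48.031416 = 63.416384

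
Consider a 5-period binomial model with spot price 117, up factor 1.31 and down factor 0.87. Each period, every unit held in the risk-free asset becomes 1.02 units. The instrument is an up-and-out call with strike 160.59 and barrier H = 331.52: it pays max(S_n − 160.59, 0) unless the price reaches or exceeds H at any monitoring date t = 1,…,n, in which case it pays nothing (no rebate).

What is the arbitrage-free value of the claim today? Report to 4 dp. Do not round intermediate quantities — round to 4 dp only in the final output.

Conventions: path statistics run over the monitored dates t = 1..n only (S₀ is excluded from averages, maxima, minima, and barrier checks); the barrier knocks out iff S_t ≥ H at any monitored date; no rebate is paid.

price = 10.4897

Set p* = 0.3409 (from d < R < u); the path-dependent value is the discounted p*-expectation over all price paths.
Enumerate all 2^5 = 32 price paths (U = up ×1.31, D = down ×0.87); each path with k up-moves has probability p*^k·(1−p*)^(5−k).
DDDDD: M=101.7900, payoff=0.0000, prob=0.124373
UDDDD: M=153.2700, payoff=0.0000, prob=0.064331
DUDDD: M=133.3449, payoff=0.0000, prob=0.064331
UUDDD: M=200.7837, payoff=0.0000, prob=0.033275
DDUDD: M=116.0101, payoff=0.0000, prob=0.064331
UDUDD: M=174.6818, payoff=0.0000, prob=0.033275
DUUDD: M=174.6818, payoff=0.0000, prob=0.033275
UUUDD: M=263.0266, payoff=38.4949, prob=0.017211
DDDUD: M=101.7900, payoff=0.0000, prob=0.064331
UDDUD: M=153.2700, payoff=0.0000, prob=0.033275
DUDUD: M=151.9732, payoff=0.0000, prob=0.033275
UUDUD: M=228.8332, payoff=38.4949, prob=0.017211
DDUUD: M=151.9732, payoff=0.0000, prob=0.033275
UDUUD: M=228.8332, payoff=38.4949, prob=0.017211
DUUUD: M=228.8332, payoff=38.4949, prob=0.017211
UUUUD: M=344.5649, payoff=0.0000, prob=0.008902
DDDDU: M=101.7900, payoff=0.0000, prob=0.064331
UDDDU: M=153.2700, payoff=0.0000, prob=0.033275
DUDDU: M=133.3449, payoff=0.0000, prob=0.033275
UUDDU: M=200.7837, payoff=38.4949, prob=0.017211
DDUDU: M=132.2167, payoff=0.0000, prob=0.033275
UDUDU: M=199.0849, payoff=38.4949, prob=0.017211
DUUDU: M=199.0849, payoff=38.4949, prob=0.017211
UUUDU: M=299.7715, payoff=139.1815, prob=0.008902
DDDUU: M=132.2167, payoff=0.0000, prob=0.033275
UDDUU: M=199.0849, payoff=38.4949, prob=0.017211
DUDUU: M=199.0849, payoff=38.4949, prob=0.017211
UUDUU: M=299.7715, payoff=139.1815, prob=0.008902
DDUUU: M=199.0849, payoff=38.4949, prob=0.017211
UDUUU: M=299.7715, payoff=139.1815, prob=0.008902
DUUUU: M=299.7715, payoff=139.1815, prob=0.008902
UUUUU: M=451.3800, payoff=0.0000, prob=0.004605
Price = Σ prob·payoff / R^5 = 11.581468 / 1.104081 = 10.4897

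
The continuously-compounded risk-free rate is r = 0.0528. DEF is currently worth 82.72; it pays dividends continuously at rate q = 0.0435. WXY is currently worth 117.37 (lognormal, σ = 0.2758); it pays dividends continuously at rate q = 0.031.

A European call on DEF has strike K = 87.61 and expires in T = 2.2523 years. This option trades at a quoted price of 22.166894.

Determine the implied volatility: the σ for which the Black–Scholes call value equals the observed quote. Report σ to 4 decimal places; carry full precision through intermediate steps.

At σ = 0.5281 the Black–Scholes value reproduces the quote:
σ√T = 0.5281·√2.2523 = 0.792555
d₁ = (ln(S/K) + (r−q+σ²/2)T) / (σ√T) = (ln(82.72/87.61) + (0.0528−0.0435+0.5281²/2)·2.2523) / 0.792555 = (-0.057434 + 0.335018) / 0.792555 = 0.350240
d₂ = d₁ − σ√T = 0.350240 − 0.792555 = -0.442315
e^{−rT} = 0.887878
e^{−qT} = 0.906672
N(d₁) = 0.636921,  N(d₂) = 0.329131
V = S·e^{−qT}·N(d₁) − K·e^{−rT}·N(d₂) = 47.768962 − 25.602069 = 22.166894 (matching the quote); vega is positive throughout, so no other σ reproduces this price

sigma = 0.5281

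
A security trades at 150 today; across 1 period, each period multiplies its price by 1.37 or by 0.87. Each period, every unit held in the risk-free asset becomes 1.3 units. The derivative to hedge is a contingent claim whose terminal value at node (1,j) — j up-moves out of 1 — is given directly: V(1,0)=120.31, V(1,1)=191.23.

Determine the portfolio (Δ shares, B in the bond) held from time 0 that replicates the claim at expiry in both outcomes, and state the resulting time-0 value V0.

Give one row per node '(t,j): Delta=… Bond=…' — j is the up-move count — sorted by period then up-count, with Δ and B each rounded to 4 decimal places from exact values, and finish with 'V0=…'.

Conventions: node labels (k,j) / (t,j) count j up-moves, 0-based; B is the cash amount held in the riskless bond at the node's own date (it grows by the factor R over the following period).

Arbitrage-free pricing uses the up-move probability p* = (R−d)/(u−d) = 0.8600, discounting each step at R = 1.3.
At maturity the claim pays: V(1,0)=120.3100, V(1,1)=191.2300
Node (0,0) S=150.0000: V=(p*·191.2300+(1−p*)·120.3100)/1.3=139.4625; Δ=(191.2300−120.3100)/(205.5000−130.5000)=0.9456; B=V−Δ·S=-2.3775
Check: Δ(0,0)·S0 + B(0,0) = 139.4625 = V0.

(0,0): Delta=0.9456 Bond=-2.3775
V0=139.4625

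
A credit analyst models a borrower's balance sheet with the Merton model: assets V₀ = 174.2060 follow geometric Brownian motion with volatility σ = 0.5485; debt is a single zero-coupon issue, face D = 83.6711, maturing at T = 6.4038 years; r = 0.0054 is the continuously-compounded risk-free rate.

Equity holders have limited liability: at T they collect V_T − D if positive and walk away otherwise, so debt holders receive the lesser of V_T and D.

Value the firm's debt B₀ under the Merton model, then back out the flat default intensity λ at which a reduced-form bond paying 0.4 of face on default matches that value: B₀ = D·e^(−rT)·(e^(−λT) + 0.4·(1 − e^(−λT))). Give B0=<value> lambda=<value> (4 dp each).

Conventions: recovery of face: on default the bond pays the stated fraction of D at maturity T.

Work the structural quantities from V₀ = 174.2060 against face 83.6711:
d₁ = [ln(V₀/D) + (r + σ²/2)T] / (σ√T)
   = [ln(174.2060/83.6711) + (0.0054 + 0.5·0.5485²)·6.4038] / (0.5485·√6.4038)
   = [0.733345 + 0.997879] / 1.388019 = 1.247262
d₂ = d₁ − σ√T = 1.247262 − 1.388019 = -0.140757
N(d₁) = 0.893849,  N(d₂) = 0.444031,  e^(−rT) = 0.966011
E₀ = V₀·N(d₁) − D·e^(−rT)·N(d₂)
   = 174.2060·0.893849 − 83.6711·0.966011·0.444031 = 119.824154
B₀ = V₀ − E₀ = 174.2060 − 119.824154 = 54.381846
e^(−λT) = (B₀·e^(rT)/D − 0.4)/(1 − 0.4) = (54.3818·1.035185/83.6711 − 0.4)/0.6 = 0.45469312
λ = −ln(0.45469312)/6.4038 = 0.123073

B0=54.3818 lambda=0.1231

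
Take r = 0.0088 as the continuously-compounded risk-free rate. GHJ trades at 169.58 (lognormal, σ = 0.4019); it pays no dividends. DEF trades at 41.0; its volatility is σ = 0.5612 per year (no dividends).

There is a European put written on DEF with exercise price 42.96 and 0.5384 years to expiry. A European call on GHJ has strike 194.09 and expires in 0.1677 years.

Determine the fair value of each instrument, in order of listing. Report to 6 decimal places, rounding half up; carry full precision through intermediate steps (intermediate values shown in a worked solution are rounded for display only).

price(DEF put K=42.96) = 7.744825
price(GHJ call K=194.09) = 3.508855

[DEF put K=42.96]
σ√T = 0.5612·√0.5384 = 0.411785
d₁ = (ln(S/K) + (r+σ²/2)T) / (σ√T) = (ln(41.0/42.96) + (0.0088+0.5612²/2)·0.5384) / 0.411785 = (-0.046697 + 0.089521) / 0.411785 = 0.103996
d₂ = d₁ − σ√T = 0.103996 − 0.411785 = -0.307789
e^{−rT} = 0.995273
N(−d₁) = 0.458586,  N(−d₂) = 0.620879
price = K·e^{−rT}·N(−d₂) − S·N(−d₁) = 26.546867 − 18.802041 = 7.744825
[GHJ call K=194.09]
σ√T = 0.4019·√0.1677 = 0.164583
d₁ = (ln(S/K) + (r+σ²/2)T) / (σ√T) = (ln(169.58/194.09) + (0.0088+0.4019²/2)·0.1677) / 0.164583 = (-0.134997 + 0.015020) / 0.164583 = -0.728980
d₂ = d₁ − σ√T = -0.728980 − 0.164583 = -0.893563
e^{−rT} = 0.998525
N(d₁) = 0.233007,  N(d₂) = 0.185778
price = S·N(d₁) − K·e^{−rT}·N(d₂) = 39.513297 − 36.004442 = 3.508855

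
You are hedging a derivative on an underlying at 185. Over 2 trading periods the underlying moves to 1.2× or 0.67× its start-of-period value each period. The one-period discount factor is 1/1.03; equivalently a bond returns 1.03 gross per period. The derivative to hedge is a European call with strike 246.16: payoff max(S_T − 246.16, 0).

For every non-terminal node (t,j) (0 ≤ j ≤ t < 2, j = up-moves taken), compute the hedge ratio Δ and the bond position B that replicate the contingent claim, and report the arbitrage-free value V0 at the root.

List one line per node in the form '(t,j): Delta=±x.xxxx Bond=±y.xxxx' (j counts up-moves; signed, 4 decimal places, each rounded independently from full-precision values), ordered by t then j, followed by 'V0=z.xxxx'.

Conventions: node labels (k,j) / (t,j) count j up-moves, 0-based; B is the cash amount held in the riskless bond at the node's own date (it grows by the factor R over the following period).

(0,0): Delta=0.1361 Bond=-16.3818
(1,0): Delta=0.0000 Bond=0.0000
(1,1): Delta=0.1720 Bond=-24.8412
V0=8.8022

The replicating-portfolio and risk-neutral prices coincide; use p* = (1.03−0.67)/(1.2−0.67) = 0.6792 for the latter.
Expiry values: V(2,0)=0.0000, V(2,1)=0.0000, V(2,2)=20.2400
  t=1,j=0: stock 123.9500 → up 148.7400 (V=0.0000), down 83.0465 (V=0.0000). Price 0.0000; hedge Δ=0.0000, bond B=0.0000.
  t=1,j=1: stock 222.0000 → up 266.4000 (V=20.2400), down 148.7400 (V=0.0000). Price 13.3475; hedge Δ=0.1720, bond B=-24.8412.
  t=0,j=0: stock 185.0000 → up 222.0000 (V=13.3475), down 123.9500 (V=0.0000). Price 8.8022; hedge Δ=0.1361, bond B=-16.3818.
Sanity check at the root: Δ(0,0)·S0 + B(0,0) reproduces V0 = 8.8022.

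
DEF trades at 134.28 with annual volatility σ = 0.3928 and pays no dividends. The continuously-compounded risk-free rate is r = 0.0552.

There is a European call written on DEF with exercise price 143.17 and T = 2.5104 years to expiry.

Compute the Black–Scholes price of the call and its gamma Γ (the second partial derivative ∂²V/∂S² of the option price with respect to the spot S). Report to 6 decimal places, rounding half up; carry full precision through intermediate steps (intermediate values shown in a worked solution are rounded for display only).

σ√T = 0.3928·√2.5104 = 0.622362
d₁ = (ln(S/K) + (r+σ²/2)T) / (σ√T) = (ln(134.28/143.17) + (0.0552+0.3928²/2)·2.5104) / 0.622362 = (-0.064106 + 0.332241) / 0.622362 = 0.430836
d₂ = d₁ − σ√T = 0.430836 − 0.622362 = -0.191526
e^{−rT} = 0.870599
N(d₁) = 0.666706,  N(d₂) = 0.424057
Call price V = S·N(d₁) − K·e^{−rT}·N(d₂) = 89.525288 − 52.855961 = 36.669328
φ(d₁) = (1/√(2π))·e^{−d₁²/2} = 0.363583
Γ = φ(d₁) / (S·σ·√T) = 0.004351

price = 36.669328
Γ = 0.004351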